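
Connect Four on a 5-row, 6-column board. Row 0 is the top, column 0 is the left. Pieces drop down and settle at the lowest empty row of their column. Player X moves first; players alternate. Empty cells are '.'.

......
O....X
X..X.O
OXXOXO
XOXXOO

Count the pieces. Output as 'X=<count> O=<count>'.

X=9 O=8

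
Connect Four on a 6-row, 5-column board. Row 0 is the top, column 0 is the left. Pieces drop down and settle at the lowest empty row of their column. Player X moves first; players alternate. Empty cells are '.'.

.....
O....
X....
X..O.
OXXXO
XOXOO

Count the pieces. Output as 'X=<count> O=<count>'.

X=7 O=7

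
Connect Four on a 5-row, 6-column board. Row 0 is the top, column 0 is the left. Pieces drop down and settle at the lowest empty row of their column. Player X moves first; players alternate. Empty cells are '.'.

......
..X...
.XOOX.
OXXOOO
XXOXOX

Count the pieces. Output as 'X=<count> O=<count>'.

X=9 O=8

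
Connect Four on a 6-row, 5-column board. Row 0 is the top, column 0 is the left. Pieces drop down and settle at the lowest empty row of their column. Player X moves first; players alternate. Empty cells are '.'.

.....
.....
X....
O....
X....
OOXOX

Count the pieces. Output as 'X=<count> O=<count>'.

X=4 O=4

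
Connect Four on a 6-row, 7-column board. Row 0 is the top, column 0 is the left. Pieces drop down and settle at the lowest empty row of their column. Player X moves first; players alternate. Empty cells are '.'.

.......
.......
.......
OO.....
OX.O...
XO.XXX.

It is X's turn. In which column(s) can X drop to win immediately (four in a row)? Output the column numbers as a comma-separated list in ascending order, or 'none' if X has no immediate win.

Answer: 2,6

Derivation:
col 0: drop X → no win
col 1: drop X → no win
col 2: drop X → WIN!
col 3: drop X → no win
col 4: drop X → no win
col 5: drop X → no win
col 6: drop X → WIN!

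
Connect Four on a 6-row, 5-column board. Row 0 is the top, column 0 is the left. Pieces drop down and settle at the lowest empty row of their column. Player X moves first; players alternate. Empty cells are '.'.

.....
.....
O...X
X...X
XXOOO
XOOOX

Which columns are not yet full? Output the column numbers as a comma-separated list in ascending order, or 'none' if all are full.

col 0: top cell = '.' → open
col 1: top cell = '.' → open
col 2: top cell = '.' → open
col 3: top cell = '.' → open
col 4: top cell = '.' → open

Answer: 0,1,2,3,4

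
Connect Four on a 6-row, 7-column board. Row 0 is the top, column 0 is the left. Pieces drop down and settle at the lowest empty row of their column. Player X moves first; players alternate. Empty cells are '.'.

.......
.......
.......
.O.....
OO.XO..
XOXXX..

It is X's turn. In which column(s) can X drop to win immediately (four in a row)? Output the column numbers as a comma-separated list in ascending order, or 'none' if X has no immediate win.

Answer: 5

Derivation:
col 0: drop X → no win
col 1: drop X → no win
col 2: drop X → no win
col 3: drop X → no win
col 4: drop X → no win
col 5: drop X → WIN!
col 6: drop X → no win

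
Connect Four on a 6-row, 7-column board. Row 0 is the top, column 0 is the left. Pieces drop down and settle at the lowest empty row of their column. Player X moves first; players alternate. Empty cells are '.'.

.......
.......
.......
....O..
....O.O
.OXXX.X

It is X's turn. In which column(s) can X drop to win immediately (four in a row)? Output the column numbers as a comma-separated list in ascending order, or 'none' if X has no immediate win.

Answer: 5

Derivation:
col 0: drop X → no win
col 1: drop X → no win
col 2: drop X → no win
col 3: drop X → no win
col 4: drop X → no win
col 5: drop X → WIN!
col 6: drop X → no win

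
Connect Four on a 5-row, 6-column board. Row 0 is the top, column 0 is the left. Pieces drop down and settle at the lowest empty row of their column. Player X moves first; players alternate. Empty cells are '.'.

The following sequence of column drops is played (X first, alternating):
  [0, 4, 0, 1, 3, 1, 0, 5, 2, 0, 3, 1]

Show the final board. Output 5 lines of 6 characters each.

Move 1: X drops in col 0, lands at row 4
Move 2: O drops in col 4, lands at row 4
Move 3: X drops in col 0, lands at row 3
Move 4: O drops in col 1, lands at row 4
Move 5: X drops in col 3, lands at row 4
Move 6: O drops in col 1, lands at row 3
Move 7: X drops in col 0, lands at row 2
Move 8: O drops in col 5, lands at row 4
Move 9: X drops in col 2, lands at row 4
Move 10: O drops in col 0, lands at row 1
Move 11: X drops in col 3, lands at row 3
Move 12: O drops in col 1, lands at row 2

Answer: ......
O.....
XO....
XO.X..
XOXXOO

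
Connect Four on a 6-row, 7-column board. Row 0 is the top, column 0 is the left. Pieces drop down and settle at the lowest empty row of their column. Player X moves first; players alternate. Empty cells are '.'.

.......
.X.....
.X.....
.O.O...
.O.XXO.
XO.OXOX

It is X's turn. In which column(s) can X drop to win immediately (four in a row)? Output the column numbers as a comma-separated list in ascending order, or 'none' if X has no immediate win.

Answer: none

Derivation:
col 0: drop X → no win
col 1: drop X → no win
col 2: drop X → no win
col 3: drop X → no win
col 4: drop X → no win
col 5: drop X → no win
col 6: drop X → no win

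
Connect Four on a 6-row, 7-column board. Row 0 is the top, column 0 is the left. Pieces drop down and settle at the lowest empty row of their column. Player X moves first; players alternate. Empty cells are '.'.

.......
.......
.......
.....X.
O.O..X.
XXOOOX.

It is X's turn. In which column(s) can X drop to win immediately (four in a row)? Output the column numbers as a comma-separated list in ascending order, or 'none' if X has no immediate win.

col 0: drop X → no win
col 1: drop X → no win
col 2: drop X → no win
col 3: drop X → no win
col 4: drop X → no win
col 5: drop X → WIN!
col 6: drop X → no win

Answer: 5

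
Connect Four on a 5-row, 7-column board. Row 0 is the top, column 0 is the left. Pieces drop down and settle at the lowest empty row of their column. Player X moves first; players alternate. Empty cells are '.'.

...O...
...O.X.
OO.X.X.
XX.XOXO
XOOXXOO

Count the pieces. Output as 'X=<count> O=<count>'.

X=10 O=10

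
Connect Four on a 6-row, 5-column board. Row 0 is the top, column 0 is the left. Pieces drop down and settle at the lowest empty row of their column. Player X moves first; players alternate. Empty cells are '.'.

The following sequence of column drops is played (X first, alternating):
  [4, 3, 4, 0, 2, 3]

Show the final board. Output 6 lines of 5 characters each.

Move 1: X drops in col 4, lands at row 5
Move 2: O drops in col 3, lands at row 5
Move 3: X drops in col 4, lands at row 4
Move 4: O drops in col 0, lands at row 5
Move 5: X drops in col 2, lands at row 5
Move 6: O drops in col 3, lands at row 4

Answer: .....
.....
.....
.....
...OX
O.XOX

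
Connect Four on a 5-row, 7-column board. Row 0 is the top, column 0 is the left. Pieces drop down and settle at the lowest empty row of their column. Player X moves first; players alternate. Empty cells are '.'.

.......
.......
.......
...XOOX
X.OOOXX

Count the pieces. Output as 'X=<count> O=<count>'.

X=5 O=5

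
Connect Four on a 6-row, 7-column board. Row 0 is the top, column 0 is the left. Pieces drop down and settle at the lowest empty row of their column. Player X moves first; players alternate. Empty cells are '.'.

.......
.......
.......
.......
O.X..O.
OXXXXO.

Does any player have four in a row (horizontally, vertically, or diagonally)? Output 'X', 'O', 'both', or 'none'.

X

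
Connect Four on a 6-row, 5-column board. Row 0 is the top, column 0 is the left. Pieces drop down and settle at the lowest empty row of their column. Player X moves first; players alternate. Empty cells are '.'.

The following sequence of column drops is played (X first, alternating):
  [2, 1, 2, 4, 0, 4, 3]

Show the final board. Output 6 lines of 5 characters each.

Move 1: X drops in col 2, lands at row 5
Move 2: O drops in col 1, lands at row 5
Move 3: X drops in col 2, lands at row 4
Move 4: O drops in col 4, lands at row 5
Move 5: X drops in col 0, lands at row 5
Move 6: O drops in col 4, lands at row 4
Move 7: X drops in col 3, lands at row 5

Answer: .....
.....
.....
.....
..X.O
XOXXO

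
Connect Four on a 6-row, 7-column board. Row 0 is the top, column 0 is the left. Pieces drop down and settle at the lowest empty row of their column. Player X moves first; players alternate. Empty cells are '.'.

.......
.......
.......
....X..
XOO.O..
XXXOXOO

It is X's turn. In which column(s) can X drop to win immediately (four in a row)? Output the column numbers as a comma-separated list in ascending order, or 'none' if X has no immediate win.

col 0: drop X → no win
col 1: drop X → no win
col 2: drop X → no win
col 3: drop X → no win
col 4: drop X → no win
col 5: drop X → no win
col 6: drop X → no win

Answer: none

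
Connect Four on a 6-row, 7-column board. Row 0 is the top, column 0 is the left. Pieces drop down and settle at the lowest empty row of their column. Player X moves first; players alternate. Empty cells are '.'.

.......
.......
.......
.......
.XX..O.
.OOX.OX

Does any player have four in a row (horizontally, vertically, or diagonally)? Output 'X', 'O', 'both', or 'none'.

none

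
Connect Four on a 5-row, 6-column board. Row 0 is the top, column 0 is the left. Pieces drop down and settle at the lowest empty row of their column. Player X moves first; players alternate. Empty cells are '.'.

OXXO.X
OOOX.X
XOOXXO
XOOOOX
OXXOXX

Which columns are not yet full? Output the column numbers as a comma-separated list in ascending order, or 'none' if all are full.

Answer: 4

Derivation:
col 0: top cell = 'O' → FULL
col 1: top cell = 'X' → FULL
col 2: top cell = 'X' → FULL
col 3: top cell = 'O' → FULL
col 4: top cell = '.' → open
col 5: top cell = 'X' → FULL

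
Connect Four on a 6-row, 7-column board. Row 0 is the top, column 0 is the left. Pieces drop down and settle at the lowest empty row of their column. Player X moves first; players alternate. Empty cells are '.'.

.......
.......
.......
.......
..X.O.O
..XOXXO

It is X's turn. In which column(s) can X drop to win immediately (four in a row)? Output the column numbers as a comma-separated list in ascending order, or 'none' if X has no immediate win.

col 0: drop X → no win
col 1: drop X → no win
col 2: drop X → no win
col 3: drop X → no win
col 4: drop X → no win
col 5: drop X → no win
col 6: drop X → no win

Answer: none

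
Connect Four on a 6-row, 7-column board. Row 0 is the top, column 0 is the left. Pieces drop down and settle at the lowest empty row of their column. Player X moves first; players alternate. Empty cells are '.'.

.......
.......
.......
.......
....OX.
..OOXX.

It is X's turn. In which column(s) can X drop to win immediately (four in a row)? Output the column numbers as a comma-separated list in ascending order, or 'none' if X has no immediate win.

Answer: none

Derivation:
col 0: drop X → no win
col 1: drop X → no win
col 2: drop X → no win
col 3: drop X → no win
col 4: drop X → no win
col 5: drop X → no win
col 6: drop X → no win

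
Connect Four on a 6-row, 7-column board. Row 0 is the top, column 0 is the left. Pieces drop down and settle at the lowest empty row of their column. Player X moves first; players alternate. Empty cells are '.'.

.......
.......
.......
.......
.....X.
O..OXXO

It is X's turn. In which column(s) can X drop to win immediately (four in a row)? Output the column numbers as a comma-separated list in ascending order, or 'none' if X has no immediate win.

col 0: drop X → no win
col 1: drop X → no win
col 2: drop X → no win
col 3: drop X → no win
col 4: drop X → no win
col 5: drop X → no win
col 6: drop X → no win

Answer: none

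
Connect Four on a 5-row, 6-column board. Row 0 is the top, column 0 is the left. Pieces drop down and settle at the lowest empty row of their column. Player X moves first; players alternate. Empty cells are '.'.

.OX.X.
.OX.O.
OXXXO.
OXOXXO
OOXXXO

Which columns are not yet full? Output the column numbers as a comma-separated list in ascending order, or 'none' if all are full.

col 0: top cell = '.' → open
col 1: top cell = 'O' → FULL
col 2: top cell = 'X' → FULL
col 3: top cell = '.' → open
col 4: top cell = 'X' → FULL
col 5: top cell = '.' → open

Answer: 0,3,5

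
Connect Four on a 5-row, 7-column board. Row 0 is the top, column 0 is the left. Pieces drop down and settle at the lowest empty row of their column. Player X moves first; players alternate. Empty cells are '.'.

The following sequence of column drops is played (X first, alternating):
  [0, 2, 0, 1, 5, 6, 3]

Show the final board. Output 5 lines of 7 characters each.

Move 1: X drops in col 0, lands at row 4
Move 2: O drops in col 2, lands at row 4
Move 3: X drops in col 0, lands at row 3
Move 4: O drops in col 1, lands at row 4
Move 5: X drops in col 5, lands at row 4
Move 6: O drops in col 6, lands at row 4
Move 7: X drops in col 3, lands at row 4

Answer: .......
.......
.......
X......
XOOX.XO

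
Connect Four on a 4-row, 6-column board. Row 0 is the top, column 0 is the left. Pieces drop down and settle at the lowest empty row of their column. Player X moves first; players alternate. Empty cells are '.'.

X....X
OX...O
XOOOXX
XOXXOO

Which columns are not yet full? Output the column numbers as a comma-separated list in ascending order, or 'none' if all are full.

Answer: 1,2,3,4

Derivation:
col 0: top cell = 'X' → FULL
col 1: top cell = '.' → open
col 2: top cell = '.' → open
col 3: top cell = '.' → open
col 4: top cell = '.' → open
col 5: top cell = 'X' → FULL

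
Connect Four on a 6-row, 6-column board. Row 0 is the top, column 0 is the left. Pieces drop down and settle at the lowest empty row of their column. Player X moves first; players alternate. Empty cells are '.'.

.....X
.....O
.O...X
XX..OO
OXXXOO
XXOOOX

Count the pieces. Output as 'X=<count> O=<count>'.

X=10 O=10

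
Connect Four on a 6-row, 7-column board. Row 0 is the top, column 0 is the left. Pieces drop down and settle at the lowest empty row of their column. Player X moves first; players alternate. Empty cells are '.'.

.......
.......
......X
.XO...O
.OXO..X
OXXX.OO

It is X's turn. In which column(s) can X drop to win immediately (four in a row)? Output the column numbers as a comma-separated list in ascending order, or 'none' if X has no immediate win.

col 0: drop X → no win
col 1: drop X → no win
col 2: drop X → no win
col 3: drop X → no win
col 4: drop X → WIN!
col 5: drop X → no win
col 6: drop X → no win

Answer: 4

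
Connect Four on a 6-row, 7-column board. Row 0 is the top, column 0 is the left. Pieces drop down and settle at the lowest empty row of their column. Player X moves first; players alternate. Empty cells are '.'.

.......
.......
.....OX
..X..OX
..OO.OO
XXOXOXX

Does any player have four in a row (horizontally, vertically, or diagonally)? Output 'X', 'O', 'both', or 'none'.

none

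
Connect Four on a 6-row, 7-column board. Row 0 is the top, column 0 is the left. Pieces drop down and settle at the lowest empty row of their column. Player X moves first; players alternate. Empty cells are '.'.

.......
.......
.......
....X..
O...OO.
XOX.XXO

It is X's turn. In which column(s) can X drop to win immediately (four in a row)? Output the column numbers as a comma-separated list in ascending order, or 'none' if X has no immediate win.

col 0: drop X → no win
col 1: drop X → no win
col 2: drop X → no win
col 3: drop X → WIN!
col 4: drop X → no win
col 5: drop X → no win
col 6: drop X → no win

Answer: 3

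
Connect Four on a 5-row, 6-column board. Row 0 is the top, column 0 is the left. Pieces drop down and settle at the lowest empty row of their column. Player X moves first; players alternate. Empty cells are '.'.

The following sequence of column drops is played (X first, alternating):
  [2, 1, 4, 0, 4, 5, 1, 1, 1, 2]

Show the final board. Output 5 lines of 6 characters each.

Answer: ......
.X....
.O....
.XO.X.
OOX.XO

Derivation:
Move 1: X drops in col 2, lands at row 4
Move 2: O drops in col 1, lands at row 4
Move 3: X drops in col 4, lands at row 4
Move 4: O drops in col 0, lands at row 4
Move 5: X drops in col 4, lands at row 3
Move 6: O drops in col 5, lands at row 4
Move 7: X drops in col 1, lands at row 3
Move 8: O drops in col 1, lands at row 2
Move 9: X drops in col 1, lands at row 1
Move 10: O drops in col 2, lands at row 3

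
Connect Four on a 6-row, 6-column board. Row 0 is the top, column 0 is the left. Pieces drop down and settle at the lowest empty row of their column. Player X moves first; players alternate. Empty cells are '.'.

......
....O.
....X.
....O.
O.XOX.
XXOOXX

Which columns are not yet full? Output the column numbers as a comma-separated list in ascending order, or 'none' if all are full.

col 0: top cell = '.' → open
col 1: top cell = '.' → open
col 2: top cell = '.' → open
col 3: top cell = '.' → open
col 4: top cell = '.' → open
col 5: top cell = '.' → open

Answer: 0,1,2,3,4,5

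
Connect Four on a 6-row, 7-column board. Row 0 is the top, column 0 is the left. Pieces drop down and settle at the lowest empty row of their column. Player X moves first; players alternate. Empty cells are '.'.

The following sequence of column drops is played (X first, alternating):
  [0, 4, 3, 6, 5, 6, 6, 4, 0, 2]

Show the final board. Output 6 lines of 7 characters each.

Answer: .......
.......
.......
......X
X...O.O
X.OXOXO

Derivation:
Move 1: X drops in col 0, lands at row 5
Move 2: O drops in col 4, lands at row 5
Move 3: X drops in col 3, lands at row 5
Move 4: O drops in col 6, lands at row 5
Move 5: X drops in col 5, lands at row 5
Move 6: O drops in col 6, lands at row 4
Move 7: X drops in col 6, lands at row 3
Move 8: O drops in col 4, lands at row 4
Move 9: X drops in col 0, lands at row 4
Move 10: O drops in col 2, lands at row 5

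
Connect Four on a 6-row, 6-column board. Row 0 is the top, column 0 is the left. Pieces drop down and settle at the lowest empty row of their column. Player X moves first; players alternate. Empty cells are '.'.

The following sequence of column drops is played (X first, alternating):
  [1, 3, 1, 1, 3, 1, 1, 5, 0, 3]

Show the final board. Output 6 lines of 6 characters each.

Answer: ......
.X....
.O....
.O.O..
.X.X..
XX.O.O

Derivation:
Move 1: X drops in col 1, lands at row 5
Move 2: O drops in col 3, lands at row 5
Move 3: X drops in col 1, lands at row 4
Move 4: O drops in col 1, lands at row 3
Move 5: X drops in col 3, lands at row 4
Move 6: O drops in col 1, lands at row 2
Move 7: X drops in col 1, lands at row 1
Move 8: O drops in col 5, lands at row 5
Move 9: X drops in col 0, lands at row 5
Move 10: O drops in col 3, lands at row 3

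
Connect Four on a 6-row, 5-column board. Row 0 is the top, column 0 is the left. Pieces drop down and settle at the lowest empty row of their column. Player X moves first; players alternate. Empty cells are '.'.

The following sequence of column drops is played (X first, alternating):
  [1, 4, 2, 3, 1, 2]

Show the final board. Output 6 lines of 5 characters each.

Answer: .....
.....
.....
.....
.XO..
.XXOO

Derivation:
Move 1: X drops in col 1, lands at row 5
Move 2: O drops in col 4, lands at row 5
Move 3: X drops in col 2, lands at row 5
Move 4: O drops in col 3, lands at row 5
Move 5: X drops in col 1, lands at row 4
Move 6: O drops in col 2, lands at row 4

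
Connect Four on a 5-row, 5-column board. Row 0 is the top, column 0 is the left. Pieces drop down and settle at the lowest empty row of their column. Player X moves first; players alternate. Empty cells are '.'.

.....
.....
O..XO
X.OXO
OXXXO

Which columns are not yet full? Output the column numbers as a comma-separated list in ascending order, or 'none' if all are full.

Answer: 0,1,2,3,4

Derivation:
col 0: top cell = '.' → open
col 1: top cell = '.' → open
col 2: top cell = '.' → open
col 3: top cell = '.' → open
col 4: top cell = '.' → open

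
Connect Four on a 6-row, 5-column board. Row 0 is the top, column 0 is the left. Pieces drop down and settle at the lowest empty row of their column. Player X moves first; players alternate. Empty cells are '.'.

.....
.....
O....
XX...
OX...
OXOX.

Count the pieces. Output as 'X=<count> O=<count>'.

X=5 O=4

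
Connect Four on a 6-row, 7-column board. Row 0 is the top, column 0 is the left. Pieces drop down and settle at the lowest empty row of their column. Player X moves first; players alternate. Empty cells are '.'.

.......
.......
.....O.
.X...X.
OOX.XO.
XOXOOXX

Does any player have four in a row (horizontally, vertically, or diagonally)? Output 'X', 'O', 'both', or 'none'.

none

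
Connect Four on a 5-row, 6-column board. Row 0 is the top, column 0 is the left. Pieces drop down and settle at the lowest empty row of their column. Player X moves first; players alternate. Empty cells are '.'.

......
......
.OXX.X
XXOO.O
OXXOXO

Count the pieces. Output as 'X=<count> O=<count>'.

X=8 O=7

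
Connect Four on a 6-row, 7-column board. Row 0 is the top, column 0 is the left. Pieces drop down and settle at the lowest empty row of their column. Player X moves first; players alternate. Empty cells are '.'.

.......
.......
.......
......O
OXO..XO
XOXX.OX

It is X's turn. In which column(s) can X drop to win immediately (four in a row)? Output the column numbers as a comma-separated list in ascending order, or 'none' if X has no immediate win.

Answer: none

Derivation:
col 0: drop X → no win
col 1: drop X → no win
col 2: drop X → no win
col 3: drop X → no win
col 4: drop X → no win
col 5: drop X → no win
col 6: drop X → no win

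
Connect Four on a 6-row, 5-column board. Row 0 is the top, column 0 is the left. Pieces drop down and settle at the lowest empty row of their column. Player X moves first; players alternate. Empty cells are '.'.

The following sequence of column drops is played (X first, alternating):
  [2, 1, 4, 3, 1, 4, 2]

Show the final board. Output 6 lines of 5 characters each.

Move 1: X drops in col 2, lands at row 5
Move 2: O drops in col 1, lands at row 5
Move 3: X drops in col 4, lands at row 5
Move 4: O drops in col 3, lands at row 5
Move 5: X drops in col 1, lands at row 4
Move 6: O drops in col 4, lands at row 4
Move 7: X drops in col 2, lands at row 4

Answer: .....
.....
.....
.....
.XX.O
.OXOX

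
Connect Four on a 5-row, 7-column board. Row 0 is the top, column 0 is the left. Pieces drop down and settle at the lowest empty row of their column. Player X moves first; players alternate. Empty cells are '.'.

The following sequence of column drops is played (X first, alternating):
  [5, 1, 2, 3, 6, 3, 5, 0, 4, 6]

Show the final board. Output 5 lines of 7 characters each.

Move 1: X drops in col 5, lands at row 4
Move 2: O drops in col 1, lands at row 4
Move 3: X drops in col 2, lands at row 4
Move 4: O drops in col 3, lands at row 4
Move 5: X drops in col 6, lands at row 4
Move 6: O drops in col 3, lands at row 3
Move 7: X drops in col 5, lands at row 3
Move 8: O drops in col 0, lands at row 4
Move 9: X drops in col 4, lands at row 4
Move 10: O drops in col 6, lands at row 3

Answer: .......
.......
.......
...O.XO
OOXOXXX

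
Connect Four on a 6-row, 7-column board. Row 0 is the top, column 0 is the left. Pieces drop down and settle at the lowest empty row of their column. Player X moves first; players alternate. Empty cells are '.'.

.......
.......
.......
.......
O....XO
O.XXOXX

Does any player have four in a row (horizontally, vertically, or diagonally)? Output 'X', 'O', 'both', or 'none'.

none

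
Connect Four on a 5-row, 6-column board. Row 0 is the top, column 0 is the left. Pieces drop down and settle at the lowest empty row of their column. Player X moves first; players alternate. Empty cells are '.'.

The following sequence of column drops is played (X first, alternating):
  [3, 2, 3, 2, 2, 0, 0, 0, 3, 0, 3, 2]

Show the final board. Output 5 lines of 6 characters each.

Answer: ......
O.OX..
O.XX..
X.OX..
O.OX..

Derivation:
Move 1: X drops in col 3, lands at row 4
Move 2: O drops in col 2, lands at row 4
Move 3: X drops in col 3, lands at row 3
Move 4: O drops in col 2, lands at row 3
Move 5: X drops in col 2, lands at row 2
Move 6: O drops in col 0, lands at row 4
Move 7: X drops in col 0, lands at row 3
Move 8: O drops in col 0, lands at row 2
Move 9: X drops in col 3, lands at row 2
Move 10: O drops in col 0, lands at row 1
Move 11: X drops in col 3, lands at row 1
Move 12: O drops in col 2, lands at row 1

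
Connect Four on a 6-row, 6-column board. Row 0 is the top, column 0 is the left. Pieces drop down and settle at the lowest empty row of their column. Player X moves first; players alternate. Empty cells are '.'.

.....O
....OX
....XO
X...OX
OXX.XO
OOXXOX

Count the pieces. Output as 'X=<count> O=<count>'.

X=10 O=9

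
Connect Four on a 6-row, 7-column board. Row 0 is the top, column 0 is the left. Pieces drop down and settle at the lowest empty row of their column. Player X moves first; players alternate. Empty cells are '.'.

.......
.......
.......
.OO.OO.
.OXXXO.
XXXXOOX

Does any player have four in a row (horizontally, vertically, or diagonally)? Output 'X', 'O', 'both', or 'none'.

X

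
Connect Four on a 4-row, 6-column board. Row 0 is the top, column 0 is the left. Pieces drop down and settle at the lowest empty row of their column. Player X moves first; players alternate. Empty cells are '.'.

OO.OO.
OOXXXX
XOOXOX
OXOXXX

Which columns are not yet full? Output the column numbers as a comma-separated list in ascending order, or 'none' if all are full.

col 0: top cell = 'O' → FULL
col 1: top cell = 'O' → FULL
col 2: top cell = '.' → open
col 3: top cell = 'O' → FULL
col 4: top cell = 'O' → FULL
col 5: top cell = '.' → open

Answer: 2,5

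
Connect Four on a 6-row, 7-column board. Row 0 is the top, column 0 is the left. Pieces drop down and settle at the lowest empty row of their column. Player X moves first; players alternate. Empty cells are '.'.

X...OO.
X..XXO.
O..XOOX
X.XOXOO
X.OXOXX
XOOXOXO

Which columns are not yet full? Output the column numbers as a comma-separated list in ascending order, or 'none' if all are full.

col 0: top cell = 'X' → FULL
col 1: top cell = '.' → open
col 2: top cell = '.' → open
col 3: top cell = '.' → open
col 4: top cell = 'O' → FULL
col 5: top cell = 'O' → FULL
col 6: top cell = '.' → open

Answer: 1,2,3,6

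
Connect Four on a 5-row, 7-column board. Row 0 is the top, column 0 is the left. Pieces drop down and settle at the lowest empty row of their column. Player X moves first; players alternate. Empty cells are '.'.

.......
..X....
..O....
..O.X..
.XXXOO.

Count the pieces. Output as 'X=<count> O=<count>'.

X=5 O=4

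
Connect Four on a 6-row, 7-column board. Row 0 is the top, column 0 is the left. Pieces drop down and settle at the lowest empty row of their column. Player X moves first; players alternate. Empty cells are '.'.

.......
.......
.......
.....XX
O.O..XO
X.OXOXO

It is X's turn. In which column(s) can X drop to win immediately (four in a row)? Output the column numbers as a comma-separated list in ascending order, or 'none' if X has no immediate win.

Answer: 5

Derivation:
col 0: drop X → no win
col 1: drop X → no win
col 2: drop X → no win
col 3: drop X → no win
col 4: drop X → no win
col 5: drop X → WIN!
col 6: drop X → no win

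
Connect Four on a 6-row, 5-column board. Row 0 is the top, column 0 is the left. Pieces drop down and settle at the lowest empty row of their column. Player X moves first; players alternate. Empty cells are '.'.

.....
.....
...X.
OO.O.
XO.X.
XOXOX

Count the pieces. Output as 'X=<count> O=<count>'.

X=6 O=6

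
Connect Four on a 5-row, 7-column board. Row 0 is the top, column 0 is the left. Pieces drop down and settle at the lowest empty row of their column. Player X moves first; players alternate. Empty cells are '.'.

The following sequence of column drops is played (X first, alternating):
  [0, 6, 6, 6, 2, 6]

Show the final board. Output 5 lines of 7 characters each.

Move 1: X drops in col 0, lands at row 4
Move 2: O drops in col 6, lands at row 4
Move 3: X drops in col 6, lands at row 3
Move 4: O drops in col 6, lands at row 2
Move 5: X drops in col 2, lands at row 4
Move 6: O drops in col 6, lands at row 1

Answer: .......
......O
......O
......X
X.X...O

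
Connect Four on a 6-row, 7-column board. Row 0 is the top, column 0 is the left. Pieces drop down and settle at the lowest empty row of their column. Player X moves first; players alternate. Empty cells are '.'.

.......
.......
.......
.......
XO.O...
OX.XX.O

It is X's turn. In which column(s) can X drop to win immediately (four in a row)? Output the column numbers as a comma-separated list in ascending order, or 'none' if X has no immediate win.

Answer: 2

Derivation:
col 0: drop X → no win
col 1: drop X → no win
col 2: drop X → WIN!
col 3: drop X → no win
col 4: drop X → no win
col 5: drop X → no win
col 6: drop X → no win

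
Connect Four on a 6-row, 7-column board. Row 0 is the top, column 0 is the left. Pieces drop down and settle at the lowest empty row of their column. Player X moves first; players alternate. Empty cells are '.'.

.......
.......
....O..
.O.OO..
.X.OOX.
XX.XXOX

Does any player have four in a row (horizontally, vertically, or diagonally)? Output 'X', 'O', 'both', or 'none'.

none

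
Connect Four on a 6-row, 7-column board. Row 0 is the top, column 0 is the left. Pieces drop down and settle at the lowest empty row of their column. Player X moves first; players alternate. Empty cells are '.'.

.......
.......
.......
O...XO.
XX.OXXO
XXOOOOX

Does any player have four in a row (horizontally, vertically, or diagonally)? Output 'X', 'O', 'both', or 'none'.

O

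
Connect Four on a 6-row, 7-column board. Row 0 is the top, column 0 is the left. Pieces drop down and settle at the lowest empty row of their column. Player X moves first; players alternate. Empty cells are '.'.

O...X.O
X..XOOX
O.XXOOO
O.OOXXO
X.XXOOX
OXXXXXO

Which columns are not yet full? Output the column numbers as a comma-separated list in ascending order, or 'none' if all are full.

Answer: 1,2,3,5

Derivation:
col 0: top cell = 'O' → FULL
col 1: top cell = '.' → open
col 2: top cell = '.' → open
col 3: top cell = '.' → open
col 4: top cell = 'X' → FULL
col 5: top cell = '.' → open
col 6: top cell = 'O' → FULL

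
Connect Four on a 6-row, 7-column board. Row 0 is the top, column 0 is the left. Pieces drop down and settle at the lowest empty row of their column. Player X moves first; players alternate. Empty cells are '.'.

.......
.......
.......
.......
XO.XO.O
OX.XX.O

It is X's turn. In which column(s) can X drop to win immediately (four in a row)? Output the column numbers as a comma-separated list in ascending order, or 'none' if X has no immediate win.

col 0: drop X → no win
col 1: drop X → no win
col 2: drop X → WIN!
col 3: drop X → no win
col 4: drop X → no win
col 5: drop X → no win
col 6: drop X → no win

Answer: 2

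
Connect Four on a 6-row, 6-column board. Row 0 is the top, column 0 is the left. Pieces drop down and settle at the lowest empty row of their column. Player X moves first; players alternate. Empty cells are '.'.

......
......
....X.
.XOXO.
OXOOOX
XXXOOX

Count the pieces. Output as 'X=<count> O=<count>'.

X=9 O=8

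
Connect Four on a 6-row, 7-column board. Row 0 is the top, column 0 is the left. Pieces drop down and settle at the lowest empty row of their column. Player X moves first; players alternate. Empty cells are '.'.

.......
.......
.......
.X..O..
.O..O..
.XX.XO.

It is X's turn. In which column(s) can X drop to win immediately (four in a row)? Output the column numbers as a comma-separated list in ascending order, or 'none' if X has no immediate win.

col 0: drop X → no win
col 1: drop X → no win
col 2: drop X → no win
col 3: drop X → WIN!
col 4: drop X → no win
col 5: drop X → no win
col 6: drop X → no win

Answer: 3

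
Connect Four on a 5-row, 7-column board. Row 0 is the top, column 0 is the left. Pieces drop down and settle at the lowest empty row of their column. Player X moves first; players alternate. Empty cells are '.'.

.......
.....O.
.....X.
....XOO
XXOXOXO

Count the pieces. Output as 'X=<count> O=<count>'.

X=6 O=6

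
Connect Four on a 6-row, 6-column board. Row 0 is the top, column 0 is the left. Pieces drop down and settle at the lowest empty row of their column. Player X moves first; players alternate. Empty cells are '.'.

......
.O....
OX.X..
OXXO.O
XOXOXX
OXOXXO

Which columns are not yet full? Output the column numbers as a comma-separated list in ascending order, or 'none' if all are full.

col 0: top cell = '.' → open
col 1: top cell = '.' → open
col 2: top cell = '.' → open
col 3: top cell = '.' → open
col 4: top cell = '.' → open
col 5: top cell = '.' → open

Answer: 0,1,2,3,4,5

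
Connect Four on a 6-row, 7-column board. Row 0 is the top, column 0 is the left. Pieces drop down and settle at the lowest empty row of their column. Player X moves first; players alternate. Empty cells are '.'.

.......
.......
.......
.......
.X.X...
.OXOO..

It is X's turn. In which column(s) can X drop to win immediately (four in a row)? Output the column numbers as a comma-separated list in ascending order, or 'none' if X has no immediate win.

Answer: none

Derivation:
col 0: drop X → no win
col 1: drop X → no win
col 2: drop X → no win
col 3: drop X → no win
col 4: drop X → no win
col 5: drop X → no win
col 6: drop X → no win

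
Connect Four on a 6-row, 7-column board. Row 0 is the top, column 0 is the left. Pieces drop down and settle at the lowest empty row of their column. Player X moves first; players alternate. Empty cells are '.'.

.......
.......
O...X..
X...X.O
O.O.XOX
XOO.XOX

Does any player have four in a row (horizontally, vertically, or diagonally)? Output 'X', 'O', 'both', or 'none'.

X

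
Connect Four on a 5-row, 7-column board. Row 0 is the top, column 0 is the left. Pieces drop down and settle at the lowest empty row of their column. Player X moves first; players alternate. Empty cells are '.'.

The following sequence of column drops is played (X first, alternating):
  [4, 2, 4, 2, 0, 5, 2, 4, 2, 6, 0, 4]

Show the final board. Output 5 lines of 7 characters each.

Move 1: X drops in col 4, lands at row 4
Move 2: O drops in col 2, lands at row 4
Move 3: X drops in col 4, lands at row 3
Move 4: O drops in col 2, lands at row 3
Move 5: X drops in col 0, lands at row 4
Move 6: O drops in col 5, lands at row 4
Move 7: X drops in col 2, lands at row 2
Move 8: O drops in col 4, lands at row 2
Move 9: X drops in col 2, lands at row 1
Move 10: O drops in col 6, lands at row 4
Move 11: X drops in col 0, lands at row 3
Move 12: O drops in col 4, lands at row 1

Answer: .......
..X.O..
..X.O..
X.O.X..
X.O.XOO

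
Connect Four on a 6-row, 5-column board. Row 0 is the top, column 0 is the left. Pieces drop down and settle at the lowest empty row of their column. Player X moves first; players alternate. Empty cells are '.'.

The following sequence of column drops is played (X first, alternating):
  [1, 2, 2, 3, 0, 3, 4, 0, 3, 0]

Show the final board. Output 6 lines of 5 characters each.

Answer: .....
.....
.....
O..X.
O.XO.
XXOOX

Derivation:
Move 1: X drops in col 1, lands at row 5
Move 2: O drops in col 2, lands at row 5
Move 3: X drops in col 2, lands at row 4
Move 4: O drops in col 3, lands at row 5
Move 5: X drops in col 0, lands at row 5
Move 6: O drops in col 3, lands at row 4
Move 7: X drops in col 4, lands at row 5
Move 8: O drops in col 0, lands at row 4
Move 9: X drops in col 3, lands at row 3
Move 10: O drops in col 0, lands at row 3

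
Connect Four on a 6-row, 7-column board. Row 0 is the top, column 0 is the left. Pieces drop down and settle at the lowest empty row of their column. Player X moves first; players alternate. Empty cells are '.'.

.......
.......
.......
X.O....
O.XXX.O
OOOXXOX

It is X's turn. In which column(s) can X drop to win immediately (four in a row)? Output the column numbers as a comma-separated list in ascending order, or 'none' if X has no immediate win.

Answer: 1,5

Derivation:
col 0: drop X → no win
col 1: drop X → WIN!
col 2: drop X → no win
col 3: drop X → no win
col 4: drop X → no win
col 5: drop X → WIN!
col 6: drop X → no win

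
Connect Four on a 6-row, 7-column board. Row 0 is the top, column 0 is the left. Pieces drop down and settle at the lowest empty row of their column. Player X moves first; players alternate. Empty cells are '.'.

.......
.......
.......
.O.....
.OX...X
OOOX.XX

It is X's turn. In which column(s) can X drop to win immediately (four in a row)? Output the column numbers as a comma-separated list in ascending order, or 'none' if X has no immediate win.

col 0: drop X → no win
col 1: drop X → no win
col 2: drop X → no win
col 3: drop X → no win
col 4: drop X → WIN!
col 5: drop X → no win
col 6: drop X → no win

Answer: 4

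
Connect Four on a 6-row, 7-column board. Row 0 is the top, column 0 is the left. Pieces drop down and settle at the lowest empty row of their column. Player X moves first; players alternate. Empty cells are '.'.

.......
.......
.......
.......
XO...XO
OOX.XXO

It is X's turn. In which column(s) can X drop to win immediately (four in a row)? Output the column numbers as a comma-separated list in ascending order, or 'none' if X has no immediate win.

col 0: drop X → no win
col 1: drop X → no win
col 2: drop X → no win
col 3: drop X → WIN!
col 4: drop X → no win
col 5: drop X → no win
col 6: drop X → no win

Answer: 3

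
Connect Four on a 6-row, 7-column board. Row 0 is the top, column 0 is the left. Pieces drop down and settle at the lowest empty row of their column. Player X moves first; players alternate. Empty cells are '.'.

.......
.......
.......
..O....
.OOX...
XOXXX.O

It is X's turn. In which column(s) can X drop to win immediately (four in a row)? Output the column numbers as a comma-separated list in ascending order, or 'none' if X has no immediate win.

col 0: drop X → no win
col 1: drop X → no win
col 2: drop X → no win
col 3: drop X → no win
col 4: drop X → no win
col 5: drop X → WIN!
col 6: drop X → no win

Answer: 5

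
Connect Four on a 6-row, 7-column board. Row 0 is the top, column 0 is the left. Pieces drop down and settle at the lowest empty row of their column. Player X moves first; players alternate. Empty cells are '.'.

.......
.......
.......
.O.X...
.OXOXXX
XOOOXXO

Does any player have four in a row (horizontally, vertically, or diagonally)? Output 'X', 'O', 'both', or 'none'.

none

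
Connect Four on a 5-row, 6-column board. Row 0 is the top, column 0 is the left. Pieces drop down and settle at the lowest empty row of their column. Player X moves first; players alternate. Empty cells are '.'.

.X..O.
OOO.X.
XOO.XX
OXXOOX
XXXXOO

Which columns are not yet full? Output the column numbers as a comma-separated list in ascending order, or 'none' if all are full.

Answer: 0,2,3,5

Derivation:
col 0: top cell = '.' → open
col 1: top cell = 'X' → FULL
col 2: top cell = '.' → open
col 3: top cell = '.' → open
col 4: top cell = 'O' → FULL
col 5: top cell = '.' → open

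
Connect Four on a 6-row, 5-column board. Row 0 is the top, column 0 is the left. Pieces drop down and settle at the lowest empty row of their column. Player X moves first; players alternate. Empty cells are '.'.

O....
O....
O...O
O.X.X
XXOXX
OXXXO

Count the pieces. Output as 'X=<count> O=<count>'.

X=9 O=8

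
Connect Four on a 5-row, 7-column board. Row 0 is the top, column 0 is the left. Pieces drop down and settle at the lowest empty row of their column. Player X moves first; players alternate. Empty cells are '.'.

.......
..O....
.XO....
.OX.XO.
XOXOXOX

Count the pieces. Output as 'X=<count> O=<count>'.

X=7 O=7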